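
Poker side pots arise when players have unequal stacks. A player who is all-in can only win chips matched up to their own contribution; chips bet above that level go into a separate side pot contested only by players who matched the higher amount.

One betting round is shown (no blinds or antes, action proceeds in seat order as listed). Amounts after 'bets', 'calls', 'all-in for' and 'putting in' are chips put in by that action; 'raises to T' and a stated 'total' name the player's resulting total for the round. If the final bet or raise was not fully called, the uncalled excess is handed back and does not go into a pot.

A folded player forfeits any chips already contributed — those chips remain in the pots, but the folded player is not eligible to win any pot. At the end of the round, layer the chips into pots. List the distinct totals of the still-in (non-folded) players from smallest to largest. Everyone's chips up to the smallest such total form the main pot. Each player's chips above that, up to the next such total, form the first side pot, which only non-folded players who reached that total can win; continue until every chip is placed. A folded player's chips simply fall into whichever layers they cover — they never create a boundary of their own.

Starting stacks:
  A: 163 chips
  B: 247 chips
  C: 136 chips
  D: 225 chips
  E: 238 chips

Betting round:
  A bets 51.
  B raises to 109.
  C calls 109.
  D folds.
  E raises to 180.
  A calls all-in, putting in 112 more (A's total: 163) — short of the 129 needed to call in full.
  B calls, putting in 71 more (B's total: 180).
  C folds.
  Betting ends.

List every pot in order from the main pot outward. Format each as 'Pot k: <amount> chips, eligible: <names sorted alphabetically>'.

Contributions: A=163, B=180, C=109, E=180
Folded: C, D
Pot levels (distinct totals of non-folded players): 163, 180
Layer 1-163: A 163 + B 163 + C 109 + E 163 = 598 chips; eligible A, B, E
Layer 164-180: 17 each from B, E = 17*2 = 34 chips; eligible B, E

Pot 1: 598 chips, eligible: A, B, E
Pot 2: 34 chips, eligible: B, E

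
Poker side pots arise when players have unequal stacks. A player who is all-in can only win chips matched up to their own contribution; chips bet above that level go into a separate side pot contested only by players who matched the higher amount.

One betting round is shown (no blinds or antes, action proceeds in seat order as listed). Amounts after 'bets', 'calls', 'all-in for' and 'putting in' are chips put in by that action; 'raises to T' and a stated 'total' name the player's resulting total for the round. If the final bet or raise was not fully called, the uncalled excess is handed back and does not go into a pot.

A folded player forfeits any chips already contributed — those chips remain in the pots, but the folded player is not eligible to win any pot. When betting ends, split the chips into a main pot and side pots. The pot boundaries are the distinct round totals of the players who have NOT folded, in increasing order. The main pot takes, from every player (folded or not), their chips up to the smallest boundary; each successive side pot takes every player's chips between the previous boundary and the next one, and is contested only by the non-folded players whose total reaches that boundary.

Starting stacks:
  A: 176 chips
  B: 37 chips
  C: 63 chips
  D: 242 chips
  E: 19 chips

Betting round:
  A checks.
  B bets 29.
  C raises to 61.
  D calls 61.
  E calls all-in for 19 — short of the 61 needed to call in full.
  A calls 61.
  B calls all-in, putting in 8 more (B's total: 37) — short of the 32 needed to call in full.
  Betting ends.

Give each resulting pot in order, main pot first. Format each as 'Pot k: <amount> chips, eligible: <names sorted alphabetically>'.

Pot 1: 95 chips, eligible: A, B, C, D, E
Pot 2: 72 chips, eligible: A, B, C, D
Pot 3: 72 chips, eligible: A, C, D

Derivation:
Contributions: A=61, B=37, C=61, D=61, E=19
Pot levels (distinct totals of non-folded players): 19, 37, 61
Layer 1-19: 19 each from A, B, C, D, E = 19*5 = 95 chips; eligible A, B, C, D, E
Layer 20-37: 18 each from A, B, C, D = 18*4 = 72 chips; eligible A, B, C, D
Layer 38-61: 24 each from A, C, D = 24*3 = 72 chips; eligible A, C, D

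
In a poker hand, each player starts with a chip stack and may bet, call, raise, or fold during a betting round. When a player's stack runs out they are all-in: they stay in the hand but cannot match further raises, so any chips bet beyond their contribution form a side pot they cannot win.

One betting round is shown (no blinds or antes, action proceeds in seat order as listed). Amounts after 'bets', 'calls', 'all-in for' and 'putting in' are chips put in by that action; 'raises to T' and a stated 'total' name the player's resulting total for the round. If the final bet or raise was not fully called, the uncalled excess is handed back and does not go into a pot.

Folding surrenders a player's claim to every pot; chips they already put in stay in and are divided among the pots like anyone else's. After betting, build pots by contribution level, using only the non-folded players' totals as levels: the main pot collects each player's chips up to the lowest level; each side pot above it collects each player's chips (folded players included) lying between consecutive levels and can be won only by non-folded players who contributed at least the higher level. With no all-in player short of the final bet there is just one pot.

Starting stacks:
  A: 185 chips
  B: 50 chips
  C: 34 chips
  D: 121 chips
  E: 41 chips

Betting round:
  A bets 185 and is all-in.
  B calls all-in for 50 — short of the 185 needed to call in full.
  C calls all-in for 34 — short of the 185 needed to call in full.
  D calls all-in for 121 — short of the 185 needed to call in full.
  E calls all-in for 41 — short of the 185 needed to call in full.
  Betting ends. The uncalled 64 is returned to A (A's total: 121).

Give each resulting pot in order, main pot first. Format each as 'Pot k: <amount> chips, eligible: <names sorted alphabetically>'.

Pot 1: 170 chips, eligible: A, B, C, D, E
Pot 2: 28 chips, eligible: A, B, D, E
Pot 3: 27 chips, eligible: A, B, D
Pot 4: 142 chips, eligible: A, D

Derivation:
Contributions (after 64 returned to A): A=121, B=50, C=34, D=121, E=41
Pot levels (distinct totals of non-folded players): 34, 41, 50, 121
Layer 1-34: 34 each from A, B, C, D, E = 34*5 = 170 chips; eligible A, B, C, D, E
Layer 35-41: 7 each from A, B, D, E = 7*4 = 28 chips; eligible A, B, D, E
Layer 42-50: 9 each from A, B, D = 9*3 = 27 chips; eligible A, B, D
Layer 51-121: 71 each from A, D = 71*2 = 142 chips; eligible A, D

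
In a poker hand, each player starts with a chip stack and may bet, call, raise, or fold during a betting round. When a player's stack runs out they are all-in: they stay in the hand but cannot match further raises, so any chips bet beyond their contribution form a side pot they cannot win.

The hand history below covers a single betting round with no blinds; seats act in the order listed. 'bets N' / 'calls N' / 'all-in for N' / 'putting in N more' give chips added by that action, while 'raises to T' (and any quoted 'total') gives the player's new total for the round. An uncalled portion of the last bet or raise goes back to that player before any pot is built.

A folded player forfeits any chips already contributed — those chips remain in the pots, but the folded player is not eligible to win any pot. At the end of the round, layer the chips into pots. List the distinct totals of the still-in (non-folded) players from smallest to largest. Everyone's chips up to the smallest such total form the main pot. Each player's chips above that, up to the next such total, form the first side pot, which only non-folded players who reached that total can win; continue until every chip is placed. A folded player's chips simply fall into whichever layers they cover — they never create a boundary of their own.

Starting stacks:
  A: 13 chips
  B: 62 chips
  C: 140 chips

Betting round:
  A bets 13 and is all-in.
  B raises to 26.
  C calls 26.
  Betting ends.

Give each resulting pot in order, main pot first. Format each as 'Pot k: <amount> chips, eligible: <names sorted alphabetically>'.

Contributions: A=13, B=26, C=26
Pot levels (distinct totals of non-folded players): 13, 26
Layer 1-13: 13 each from A, B, C = 13*3 = 39 chips; eligible A, B, C
Layer 14-26: 13 each from B, C = 13*2 = 26 chips; eligible B, C

Pot 1: 39 chips, eligible: A, B, C
Pot 2: 26 chips, eligible: B, C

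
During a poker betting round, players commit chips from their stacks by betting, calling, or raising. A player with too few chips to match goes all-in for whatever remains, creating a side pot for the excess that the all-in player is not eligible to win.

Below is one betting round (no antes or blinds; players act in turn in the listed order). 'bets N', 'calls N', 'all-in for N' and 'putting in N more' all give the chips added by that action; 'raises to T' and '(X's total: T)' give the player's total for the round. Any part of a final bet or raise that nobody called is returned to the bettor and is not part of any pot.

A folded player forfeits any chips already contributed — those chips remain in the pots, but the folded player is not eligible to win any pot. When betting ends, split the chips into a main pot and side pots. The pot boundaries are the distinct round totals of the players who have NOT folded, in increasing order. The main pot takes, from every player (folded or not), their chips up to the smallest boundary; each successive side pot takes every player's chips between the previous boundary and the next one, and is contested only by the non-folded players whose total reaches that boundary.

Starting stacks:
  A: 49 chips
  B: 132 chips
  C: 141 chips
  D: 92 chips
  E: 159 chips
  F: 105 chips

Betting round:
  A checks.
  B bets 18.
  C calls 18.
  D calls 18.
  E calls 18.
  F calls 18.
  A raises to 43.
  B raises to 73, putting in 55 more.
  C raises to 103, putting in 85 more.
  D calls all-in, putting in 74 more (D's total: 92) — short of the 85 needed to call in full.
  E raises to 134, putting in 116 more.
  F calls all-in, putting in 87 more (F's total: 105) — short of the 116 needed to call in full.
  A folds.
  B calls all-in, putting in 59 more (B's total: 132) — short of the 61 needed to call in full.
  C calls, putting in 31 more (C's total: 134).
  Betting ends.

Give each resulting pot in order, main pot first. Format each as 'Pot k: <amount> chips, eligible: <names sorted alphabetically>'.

Contributions: A=43, B=132, C=134, D=92, E=134, F=105
Folded: A
Pot levels (distinct totals of non-folded players): 92, 105, 132, 134
Layer 1-92: A 43 + B 92 + C 92 + D 92 + E 92 + F 92 = 503 chips; eligible B, C, D, E, F
Layer 93-105: 13 each from B, C, E, F = 13*4 = 52 chips; eligible B, C, E, F
Layer 106-132: 27 each from B, C, E = 27*3 = 81 chips; eligible B, C, E
Layer 133-134: 2 each from C, E = 2*2 = 4 chips; eligible C, E

Pot 1: 503 chips, eligible: B, C, D, E, F
Pot 2: 52 chips, eligible: B, C, E, F
Pot 3: 81 chips, eligible: B, C, E
Pot 4: 4 chips, eligible: C, E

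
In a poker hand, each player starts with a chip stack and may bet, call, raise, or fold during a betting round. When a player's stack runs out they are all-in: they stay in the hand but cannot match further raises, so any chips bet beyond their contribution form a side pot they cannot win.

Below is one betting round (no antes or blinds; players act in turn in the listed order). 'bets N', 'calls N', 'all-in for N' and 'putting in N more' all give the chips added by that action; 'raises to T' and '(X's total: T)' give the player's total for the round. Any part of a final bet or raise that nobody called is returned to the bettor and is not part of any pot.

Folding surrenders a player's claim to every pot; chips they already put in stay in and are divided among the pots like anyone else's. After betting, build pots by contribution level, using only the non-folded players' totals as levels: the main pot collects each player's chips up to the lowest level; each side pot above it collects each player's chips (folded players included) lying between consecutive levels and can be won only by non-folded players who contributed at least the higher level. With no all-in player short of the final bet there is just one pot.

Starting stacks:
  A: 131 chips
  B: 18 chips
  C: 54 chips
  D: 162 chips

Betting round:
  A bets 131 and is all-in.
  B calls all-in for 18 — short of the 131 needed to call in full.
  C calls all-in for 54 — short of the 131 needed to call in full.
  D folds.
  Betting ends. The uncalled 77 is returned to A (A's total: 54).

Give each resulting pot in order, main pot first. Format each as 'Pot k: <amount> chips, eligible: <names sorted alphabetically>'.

Pot 1: 54 chips, eligible: A, B, C
Pot 2: 72 chips, eligible: A, C

Derivation:
Contributions (after 77 returned to A): A=54, B=18, C=54
Folded: D
Pot levels (distinct totals of non-folded players): 18, 54
Layer 1-18: 18 each from A, B, C = 18*3 = 54 chips; eligible A, B, C
Layer 19-54: 36 each from A, C = 36*2 = 72 chips; eligible A, C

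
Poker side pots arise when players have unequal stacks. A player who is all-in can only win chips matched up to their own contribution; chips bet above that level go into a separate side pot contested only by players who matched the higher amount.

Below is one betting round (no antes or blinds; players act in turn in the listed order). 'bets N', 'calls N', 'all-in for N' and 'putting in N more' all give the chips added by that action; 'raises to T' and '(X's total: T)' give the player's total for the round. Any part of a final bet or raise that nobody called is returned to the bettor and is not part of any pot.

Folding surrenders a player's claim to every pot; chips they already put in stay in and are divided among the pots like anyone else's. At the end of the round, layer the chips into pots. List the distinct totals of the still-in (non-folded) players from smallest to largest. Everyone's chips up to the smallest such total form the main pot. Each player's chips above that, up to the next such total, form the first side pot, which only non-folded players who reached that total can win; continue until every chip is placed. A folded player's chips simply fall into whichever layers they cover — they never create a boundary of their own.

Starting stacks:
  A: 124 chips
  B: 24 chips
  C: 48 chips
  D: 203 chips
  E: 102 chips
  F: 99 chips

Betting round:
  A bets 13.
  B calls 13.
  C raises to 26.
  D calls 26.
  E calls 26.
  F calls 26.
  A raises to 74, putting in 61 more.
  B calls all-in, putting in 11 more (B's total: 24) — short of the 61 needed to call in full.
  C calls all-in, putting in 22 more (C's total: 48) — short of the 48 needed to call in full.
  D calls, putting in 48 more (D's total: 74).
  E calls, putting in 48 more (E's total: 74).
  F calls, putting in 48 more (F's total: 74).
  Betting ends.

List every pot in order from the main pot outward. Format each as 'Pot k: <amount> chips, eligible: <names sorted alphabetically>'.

Pot 1: 144 chips, eligible: A, B, C, D, E, F
Pot 2: 120 chips, eligible: A, C, D, E, F
Pot 3: 104 chips, eligible: A, D, E, F

Derivation:
Contributions: A=74, B=24, C=48, D=74, E=74, F=74
Pot levels (distinct totals of non-folded players): 24, 48, 74
Layer 1-24: 24 each from A, B, C, D, E, F = 24*6 = 144 chips; eligible A, B, C, D, E, F
Layer 25-48: 24 each from A, C, D, E, F = 24*5 = 120 chips; eligible A, C, D, E, F
Layer 49-74: 26 each from A, D, E, F = 26*4 = 104 chips; eligible A, D, E, F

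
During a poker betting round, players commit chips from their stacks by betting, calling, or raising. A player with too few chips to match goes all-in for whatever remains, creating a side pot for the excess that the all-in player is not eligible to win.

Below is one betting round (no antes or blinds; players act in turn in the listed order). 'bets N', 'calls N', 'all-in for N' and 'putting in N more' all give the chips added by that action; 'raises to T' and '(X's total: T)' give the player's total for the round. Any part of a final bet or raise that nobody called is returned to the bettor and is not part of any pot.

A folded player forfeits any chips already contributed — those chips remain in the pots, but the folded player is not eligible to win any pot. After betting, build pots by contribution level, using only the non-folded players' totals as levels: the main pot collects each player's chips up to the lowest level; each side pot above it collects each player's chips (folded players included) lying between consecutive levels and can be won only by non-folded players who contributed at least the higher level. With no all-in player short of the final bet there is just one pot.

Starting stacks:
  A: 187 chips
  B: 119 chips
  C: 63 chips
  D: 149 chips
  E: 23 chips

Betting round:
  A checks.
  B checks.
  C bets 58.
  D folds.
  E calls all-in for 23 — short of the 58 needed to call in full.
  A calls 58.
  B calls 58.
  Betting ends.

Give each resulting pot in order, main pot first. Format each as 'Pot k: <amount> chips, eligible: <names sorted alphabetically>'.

Pot 1: 92 chips, eligible: A, B, C, E
Pot 2: 105 chips, eligible: A, B, C

Derivation:
Contributions: A=58, B=58, C=58, E=23
Folded: D
Pot levels (distinct totals of non-folded players): 23, 58
Layer 1-23: 23 each from A, B, C, E = 23*4 = 92 chips; eligible A, B, C, E
Layer 24-58: 35 each from A, B, C = 35*3 = 105 chips; eligible A, B, C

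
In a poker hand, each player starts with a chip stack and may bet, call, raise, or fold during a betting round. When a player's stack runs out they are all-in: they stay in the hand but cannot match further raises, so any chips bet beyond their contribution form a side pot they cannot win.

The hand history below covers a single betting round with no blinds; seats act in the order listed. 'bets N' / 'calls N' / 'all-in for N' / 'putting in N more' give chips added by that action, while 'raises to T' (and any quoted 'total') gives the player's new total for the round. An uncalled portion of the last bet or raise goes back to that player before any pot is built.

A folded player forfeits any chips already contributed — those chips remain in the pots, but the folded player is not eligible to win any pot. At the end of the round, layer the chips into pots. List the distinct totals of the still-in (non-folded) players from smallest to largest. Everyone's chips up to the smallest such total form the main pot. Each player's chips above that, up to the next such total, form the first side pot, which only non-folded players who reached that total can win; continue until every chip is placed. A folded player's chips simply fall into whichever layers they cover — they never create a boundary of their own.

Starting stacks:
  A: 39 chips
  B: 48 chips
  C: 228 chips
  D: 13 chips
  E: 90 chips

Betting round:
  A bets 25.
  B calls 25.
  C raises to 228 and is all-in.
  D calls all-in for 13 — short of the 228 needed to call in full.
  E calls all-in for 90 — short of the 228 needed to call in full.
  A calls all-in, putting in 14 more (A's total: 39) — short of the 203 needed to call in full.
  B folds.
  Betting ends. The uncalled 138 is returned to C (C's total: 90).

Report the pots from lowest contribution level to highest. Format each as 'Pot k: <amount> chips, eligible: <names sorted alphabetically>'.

Pot 1: 65 chips, eligible: A, C, D, E
Pot 2: 90 chips, eligible: A, C, E
Pot 3: 102 chips, eligible: C, E

Derivation:
Contributions (after 138 returned to C): A=39, B=25, C=90, D=13, E=90
Folded: B
Pot levels (distinct totals of non-folded players): 13, 39, 90
Layer 1-13: 13 each from A, B, C, D, E = 13*5 = 65 chips; eligible A, C, D, E
Layer 14-39: A 26 + B 12 + C 26 + E 26 = 90 chips; eligible A, C, E
Layer 40-90: 51 each from C, E = 51*2 = 102 chips; eligible C, E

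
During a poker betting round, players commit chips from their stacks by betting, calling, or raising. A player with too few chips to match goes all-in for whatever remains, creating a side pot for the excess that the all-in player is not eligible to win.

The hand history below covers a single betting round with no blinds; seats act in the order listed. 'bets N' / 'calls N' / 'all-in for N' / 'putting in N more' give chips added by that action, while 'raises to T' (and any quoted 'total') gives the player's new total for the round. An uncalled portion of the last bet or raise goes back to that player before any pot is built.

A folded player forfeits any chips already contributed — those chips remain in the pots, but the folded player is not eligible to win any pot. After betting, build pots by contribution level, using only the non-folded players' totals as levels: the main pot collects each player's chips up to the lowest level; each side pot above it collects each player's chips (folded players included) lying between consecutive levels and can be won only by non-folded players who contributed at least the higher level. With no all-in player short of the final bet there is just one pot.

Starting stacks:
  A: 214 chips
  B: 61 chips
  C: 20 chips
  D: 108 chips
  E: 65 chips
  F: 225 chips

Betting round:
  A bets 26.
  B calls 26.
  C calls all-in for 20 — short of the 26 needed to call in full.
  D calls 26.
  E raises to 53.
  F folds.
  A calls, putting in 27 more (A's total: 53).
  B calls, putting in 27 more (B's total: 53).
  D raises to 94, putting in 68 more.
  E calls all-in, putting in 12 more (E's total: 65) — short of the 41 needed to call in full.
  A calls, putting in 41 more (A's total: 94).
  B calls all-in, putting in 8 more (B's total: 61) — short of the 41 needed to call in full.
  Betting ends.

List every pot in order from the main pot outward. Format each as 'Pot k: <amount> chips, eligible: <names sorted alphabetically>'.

Contributions: A=94, B=61, C=20, D=94, E=65
Folded: F
Pot levels (distinct totals of non-folded players): 20, 61, 65, 94
Layer 1-20: 20 each from A, B, C, D, E = 20*5 = 100 chips; eligible A, B, C, D, E
Layer 21-61: 41 each from A, B, D, E = 41*4 = 164 chips; eligible A, B, D, E
Layer 62-65: 4 each from A, D, E = 4*3 = 12 chips; eligible A, D, E
Layer 66-94: 29 each from A, D = 29*2 = 58 chips; eligible A, D

Pot 1: 100 chips, eligible: A, B, C, D, E
Pot 2: 164 chips, eligible: A, B, D, E
Pot 3: 12 chips, eligible: A, D, E
Pot 4: 58 chips, eligible: A, D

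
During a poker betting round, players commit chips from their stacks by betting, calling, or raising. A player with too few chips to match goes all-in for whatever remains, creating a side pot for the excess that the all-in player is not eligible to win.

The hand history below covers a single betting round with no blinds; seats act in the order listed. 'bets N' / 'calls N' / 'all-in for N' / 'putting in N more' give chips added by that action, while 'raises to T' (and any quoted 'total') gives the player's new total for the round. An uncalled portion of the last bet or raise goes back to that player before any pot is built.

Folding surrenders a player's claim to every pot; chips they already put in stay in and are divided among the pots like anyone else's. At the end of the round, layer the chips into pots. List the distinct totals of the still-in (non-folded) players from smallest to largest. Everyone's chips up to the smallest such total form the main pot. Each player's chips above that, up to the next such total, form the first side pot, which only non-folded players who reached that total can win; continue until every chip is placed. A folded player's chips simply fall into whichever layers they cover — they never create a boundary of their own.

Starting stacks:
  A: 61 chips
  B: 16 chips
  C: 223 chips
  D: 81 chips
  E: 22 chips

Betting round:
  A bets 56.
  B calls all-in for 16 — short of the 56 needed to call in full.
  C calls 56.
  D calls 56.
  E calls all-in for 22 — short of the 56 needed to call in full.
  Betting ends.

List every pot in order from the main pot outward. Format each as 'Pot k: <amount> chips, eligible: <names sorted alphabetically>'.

Contributions: A=56, B=16, C=56, D=56, E=22
Pot levels (distinct totals of non-folded players): 16, 22, 56
Layer 1-16: 16 each from A, B, C, D, E = 16*5 = 80 chips; eligible A, B, C, D, E
Layer 17-22: 6 each from A, C, D, E = 6*4 = 24 chips; eligible A, C, D, E
Layer 23-56: 34 each from A, C, D = 34*3 = 102 chips; eligible A, C, D

Pot 1: 80 chips, eligible: A, B, C, D, E
Pot 2: 24 chips, eligible: A, C, D, E
Pot 3: 102 chips, eligible: A, C, D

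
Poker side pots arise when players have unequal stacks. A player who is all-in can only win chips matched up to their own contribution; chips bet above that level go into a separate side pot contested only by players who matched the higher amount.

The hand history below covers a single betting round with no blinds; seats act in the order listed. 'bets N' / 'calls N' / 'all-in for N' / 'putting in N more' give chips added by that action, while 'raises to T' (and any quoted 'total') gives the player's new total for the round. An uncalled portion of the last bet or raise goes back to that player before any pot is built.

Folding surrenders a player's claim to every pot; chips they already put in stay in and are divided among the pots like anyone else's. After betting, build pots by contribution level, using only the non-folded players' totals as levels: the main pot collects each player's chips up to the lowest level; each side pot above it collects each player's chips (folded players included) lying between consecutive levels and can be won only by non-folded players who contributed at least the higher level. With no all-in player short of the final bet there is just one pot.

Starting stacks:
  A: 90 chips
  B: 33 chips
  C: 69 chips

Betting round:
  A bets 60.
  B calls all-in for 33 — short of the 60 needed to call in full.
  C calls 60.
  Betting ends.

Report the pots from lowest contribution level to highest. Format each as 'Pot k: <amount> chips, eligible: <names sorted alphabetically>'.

Contributions: A=60, B=33, C=60
Pot levels (distinct totals of non-folded players): 33, 60
Layer 1-33: 33 each from A, B, C = 33*3 = 99 chips; eligible A, B, C
Layer 34-60: 27 each from A, C = 27*2 = 54 chips; eligible A, C

Pot 1: 99 chips, eligible: A, B, C
Pot 2: 54 chips, eligible: A, C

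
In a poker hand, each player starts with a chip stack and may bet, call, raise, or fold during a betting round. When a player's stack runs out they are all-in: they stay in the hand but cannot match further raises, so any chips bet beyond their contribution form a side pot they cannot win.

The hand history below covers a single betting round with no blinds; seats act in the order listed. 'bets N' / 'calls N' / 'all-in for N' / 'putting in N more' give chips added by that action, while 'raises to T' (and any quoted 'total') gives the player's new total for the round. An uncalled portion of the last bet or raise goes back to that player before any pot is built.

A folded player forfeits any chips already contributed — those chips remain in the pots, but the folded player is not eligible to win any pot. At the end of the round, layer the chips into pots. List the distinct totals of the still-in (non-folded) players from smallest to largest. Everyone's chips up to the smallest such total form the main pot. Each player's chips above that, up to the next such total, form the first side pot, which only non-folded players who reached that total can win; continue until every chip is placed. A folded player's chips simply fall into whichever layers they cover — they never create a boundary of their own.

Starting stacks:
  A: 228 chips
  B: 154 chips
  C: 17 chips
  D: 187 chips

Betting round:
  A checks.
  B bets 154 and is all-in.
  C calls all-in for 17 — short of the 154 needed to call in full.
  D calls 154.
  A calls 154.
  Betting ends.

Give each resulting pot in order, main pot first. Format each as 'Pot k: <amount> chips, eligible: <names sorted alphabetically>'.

Contributions: A=154, B=154, C=17, D=154
Pot levels (distinct totals of non-folded players): 17, 154
Layer 1-17: 17 each from A, B, C, D = 17*4 = 68 chips; eligible A, B, C, D
Layer 18-154: 137 each from A, B, D = 137*3 = 411 chips; eligible A, B, D

Pot 1: 68 chips, eligible: A, B, C, D
Pot 2: 411 chips, eligible: A, B, D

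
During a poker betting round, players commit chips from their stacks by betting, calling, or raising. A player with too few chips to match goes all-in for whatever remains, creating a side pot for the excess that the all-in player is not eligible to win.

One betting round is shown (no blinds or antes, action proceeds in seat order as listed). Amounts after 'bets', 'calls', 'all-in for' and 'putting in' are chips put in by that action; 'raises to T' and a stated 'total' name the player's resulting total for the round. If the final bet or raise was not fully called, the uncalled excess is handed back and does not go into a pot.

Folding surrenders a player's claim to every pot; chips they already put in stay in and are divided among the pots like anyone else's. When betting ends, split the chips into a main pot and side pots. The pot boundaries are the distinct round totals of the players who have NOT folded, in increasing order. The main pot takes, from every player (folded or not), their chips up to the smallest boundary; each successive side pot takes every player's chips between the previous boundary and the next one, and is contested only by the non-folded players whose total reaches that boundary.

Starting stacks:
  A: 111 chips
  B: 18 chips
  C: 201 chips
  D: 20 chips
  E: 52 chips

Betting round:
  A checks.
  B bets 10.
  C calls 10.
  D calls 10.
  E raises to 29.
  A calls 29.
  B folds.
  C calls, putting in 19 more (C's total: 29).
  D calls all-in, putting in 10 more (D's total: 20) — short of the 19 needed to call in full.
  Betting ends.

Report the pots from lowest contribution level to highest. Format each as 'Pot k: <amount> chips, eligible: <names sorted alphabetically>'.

Contributions: A=29, B=10, C=29, D=20, E=29
Folded: B
Pot levels (distinct totals of non-folded players): 20, 29
Layer 1-20: A 20 + B 10 + C 20 + D 20 + E 20 = 90 chips; eligible A, C, D, E
Layer 21-29: 9 each from A, C, E = 9*3 = 27 chips; eligible A, C, E

Pot 1: 90 chips, eligible: A, C, D, E
Pot 2: 27 chips, eligible: A, C, E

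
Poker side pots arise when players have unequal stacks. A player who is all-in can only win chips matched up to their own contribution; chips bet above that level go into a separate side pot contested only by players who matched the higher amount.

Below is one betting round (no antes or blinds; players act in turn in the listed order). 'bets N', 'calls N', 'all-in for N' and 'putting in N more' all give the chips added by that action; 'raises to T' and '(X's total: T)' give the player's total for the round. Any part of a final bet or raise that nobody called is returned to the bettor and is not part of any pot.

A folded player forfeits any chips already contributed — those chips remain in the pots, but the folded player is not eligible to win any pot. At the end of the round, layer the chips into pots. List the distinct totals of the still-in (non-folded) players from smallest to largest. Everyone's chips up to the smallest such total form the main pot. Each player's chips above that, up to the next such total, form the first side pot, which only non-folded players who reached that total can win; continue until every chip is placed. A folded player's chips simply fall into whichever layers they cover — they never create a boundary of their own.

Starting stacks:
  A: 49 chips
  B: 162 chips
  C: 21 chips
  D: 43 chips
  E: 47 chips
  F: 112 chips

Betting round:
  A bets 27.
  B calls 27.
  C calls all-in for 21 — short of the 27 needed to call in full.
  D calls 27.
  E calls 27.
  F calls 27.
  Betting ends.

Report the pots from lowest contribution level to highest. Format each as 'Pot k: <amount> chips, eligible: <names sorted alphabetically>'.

Pot 1: 126 chips, eligible: A, B, C, D, E, F
Pot 2: 30 chips, eligible: A, B, D, E, F

Derivation:
Contributions: A=27, B=27, C=21, D=27, E=27, F=27
Pot levels (distinct totals of non-folded players): 21, 27
Layer 1-21: 21 each from A, B, C, D, E, F = 21*6 = 126 chips; eligible A, B, C, D, E, F
Layer 22-27: 6 each from A, B, D, E, F = 6*5 = 30 chips; eligible A, B, D, E, F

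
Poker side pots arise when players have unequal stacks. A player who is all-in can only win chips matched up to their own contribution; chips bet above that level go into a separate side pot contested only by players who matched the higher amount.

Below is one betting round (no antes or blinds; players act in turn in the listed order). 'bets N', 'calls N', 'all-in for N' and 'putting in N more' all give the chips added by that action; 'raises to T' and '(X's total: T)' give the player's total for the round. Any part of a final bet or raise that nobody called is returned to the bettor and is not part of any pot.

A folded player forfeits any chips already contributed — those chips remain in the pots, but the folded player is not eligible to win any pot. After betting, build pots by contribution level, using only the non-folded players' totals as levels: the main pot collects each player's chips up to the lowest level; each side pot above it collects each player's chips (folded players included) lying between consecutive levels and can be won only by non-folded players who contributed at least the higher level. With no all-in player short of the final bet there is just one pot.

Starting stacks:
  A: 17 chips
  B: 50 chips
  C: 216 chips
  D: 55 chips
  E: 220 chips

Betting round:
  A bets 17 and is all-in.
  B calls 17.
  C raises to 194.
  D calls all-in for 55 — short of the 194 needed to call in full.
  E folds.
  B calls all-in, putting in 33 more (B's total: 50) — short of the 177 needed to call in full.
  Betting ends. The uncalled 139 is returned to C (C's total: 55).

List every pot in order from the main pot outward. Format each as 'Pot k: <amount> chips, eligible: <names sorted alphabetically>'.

Contributions (after 139 returned to C): A=17, B=50, C=55, D=55
Folded: E
Pot levels (distinct totals of non-folded players): 17, 50, 55
Layer 1-17: 17 each from A, B, C, D = 17*4 = 68 chips; eligible A, B, C, D
Layer 18-50: 33 each from B, C, D = 33*3 = 99 chips; eligible B, C, D
Layer 51-55: 5 each from C, D = 5*2 = 10 chips; eligible C, D

Pot 1: 68 chips, eligible: A, B, C, D
Pot 2: 99 chips, eligible: B, C, D
Pot 3: 10 chips, eligible: C, D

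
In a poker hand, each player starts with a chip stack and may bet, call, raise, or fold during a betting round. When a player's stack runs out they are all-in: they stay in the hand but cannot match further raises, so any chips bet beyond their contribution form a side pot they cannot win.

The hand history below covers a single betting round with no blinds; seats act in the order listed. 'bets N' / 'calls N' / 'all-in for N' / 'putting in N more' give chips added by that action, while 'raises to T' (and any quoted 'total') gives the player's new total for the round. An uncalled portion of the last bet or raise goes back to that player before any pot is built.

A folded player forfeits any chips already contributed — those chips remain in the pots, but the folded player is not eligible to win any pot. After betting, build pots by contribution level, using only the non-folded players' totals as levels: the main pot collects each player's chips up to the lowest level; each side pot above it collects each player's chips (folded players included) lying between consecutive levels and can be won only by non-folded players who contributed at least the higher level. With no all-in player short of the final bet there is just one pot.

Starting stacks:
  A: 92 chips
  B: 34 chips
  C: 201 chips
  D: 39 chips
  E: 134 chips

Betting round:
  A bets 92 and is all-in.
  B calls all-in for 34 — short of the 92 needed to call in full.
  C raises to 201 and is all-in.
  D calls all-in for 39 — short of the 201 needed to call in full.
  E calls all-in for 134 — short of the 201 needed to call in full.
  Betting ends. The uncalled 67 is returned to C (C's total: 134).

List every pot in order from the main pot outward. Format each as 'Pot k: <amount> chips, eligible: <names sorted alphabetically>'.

Contributions (after 67 returned to C): A=92, B=34, C=134, D=39, E=134
Pot levels (distinct totals of non-folded players): 34, 39, 92, 134
Layer 1-34: 34 each from A, B, C, D, E = 34*5 = 170 chips; eligible A, B, C, D, E
Layer 35-39: 5 each from A, C, D, E = 5*4 = 20 chips; eligible A, C, D, E
Layer 40-92: 53 each from A, C, E = 53*3 = 159 chips; eligible A, C, E
Layer 93-134: 42 each from C, E = 42*2 = 84 chips; eligible C, E

Pot 1: 170 chips, eligible: A, B, C, D, E
Pot 2: 20 chips, eligible: A, C, D, E
Pot 3: 159 chips, eligible: A, C, E
Pot 4: 84 chips, eligible: C, E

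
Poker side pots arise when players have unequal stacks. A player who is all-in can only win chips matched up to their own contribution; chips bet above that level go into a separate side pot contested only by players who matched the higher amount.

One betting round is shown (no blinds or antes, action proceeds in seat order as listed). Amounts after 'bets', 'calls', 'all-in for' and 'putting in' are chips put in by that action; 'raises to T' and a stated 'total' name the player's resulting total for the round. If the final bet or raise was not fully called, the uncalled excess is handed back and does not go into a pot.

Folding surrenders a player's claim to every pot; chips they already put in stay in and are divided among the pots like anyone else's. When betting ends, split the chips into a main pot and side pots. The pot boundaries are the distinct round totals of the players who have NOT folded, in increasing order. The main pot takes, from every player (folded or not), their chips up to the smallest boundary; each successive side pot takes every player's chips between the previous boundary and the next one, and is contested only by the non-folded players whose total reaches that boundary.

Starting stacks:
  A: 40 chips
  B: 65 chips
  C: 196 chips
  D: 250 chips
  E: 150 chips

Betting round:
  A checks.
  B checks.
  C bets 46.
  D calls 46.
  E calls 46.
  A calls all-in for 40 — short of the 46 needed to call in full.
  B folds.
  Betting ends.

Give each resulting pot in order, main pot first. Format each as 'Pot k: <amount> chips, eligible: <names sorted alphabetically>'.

Pot 1: 160 chips, eligible: A, C, D, E
Pot 2: 18 chips, eligible: C, D, E

Derivation:
Contributions: A=40, C=46, D=46, E=46
Folded: B
Pot levels (distinct totals of non-folded players): 40, 46
Layer 1-40: 40 each from A, C, D, E = 40*4 = 160 chips; eligible A, C, D, E
Layer 41-46: 6 each from C, D, E = 6*3 = 18 chips; eligible C, D, E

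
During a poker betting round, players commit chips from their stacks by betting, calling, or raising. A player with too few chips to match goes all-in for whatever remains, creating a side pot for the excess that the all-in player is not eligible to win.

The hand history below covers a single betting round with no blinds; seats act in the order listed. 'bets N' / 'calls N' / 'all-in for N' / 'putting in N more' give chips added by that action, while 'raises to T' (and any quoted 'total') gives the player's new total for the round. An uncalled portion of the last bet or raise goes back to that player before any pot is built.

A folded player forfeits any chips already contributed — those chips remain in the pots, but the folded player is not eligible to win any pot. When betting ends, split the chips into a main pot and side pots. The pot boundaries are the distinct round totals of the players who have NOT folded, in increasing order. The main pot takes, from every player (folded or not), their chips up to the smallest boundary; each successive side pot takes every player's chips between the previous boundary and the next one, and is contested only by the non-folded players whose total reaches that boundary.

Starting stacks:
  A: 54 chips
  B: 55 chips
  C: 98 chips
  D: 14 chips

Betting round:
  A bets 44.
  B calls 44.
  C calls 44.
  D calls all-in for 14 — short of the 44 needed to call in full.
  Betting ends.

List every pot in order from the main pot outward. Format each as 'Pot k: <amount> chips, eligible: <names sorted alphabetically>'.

Pot 1: 56 chips, eligible: A, B, C, D
Pot 2: 90 chips, eligible: A, B, C

Derivation:
Contributions: A=44, B=44, C=44, D=14
Pot levels (distinct totals of non-folded players): 14, 44
Layer 1-14: 14 each from A, B, C, D = 14*4 = 56 chips; eligible A, B, C, D
Layer 15-44: 30 each from A, B, C = 30*3 = 90 chips; eligible A, B, C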